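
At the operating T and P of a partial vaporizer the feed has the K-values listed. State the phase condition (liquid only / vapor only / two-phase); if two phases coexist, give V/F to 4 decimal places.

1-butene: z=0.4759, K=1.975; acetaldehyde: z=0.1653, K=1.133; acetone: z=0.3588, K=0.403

ΣzᵢKᵢ = 1.2718; Σzᵢ/Kᵢ = 1.2772.
Both exceed 1, so a two-phase solution exists.
Rachford–Rice: g(ψ) = Σ zᵢ(Kᵢ−1)/(1+ψ(Kᵢ−1)) = 0.
Iterate (Newton) starting at ψ = 0.49:
  ψ = 0.4900: g = 0.03186, g' = -0.4652 → ψ = 0.5585
  ψ = 0.5585: g = -0.00046, g' = -0.4800 → ψ = 0.5575
Converged at ψ = 0.5575.

two-phase, V/F = 0.5575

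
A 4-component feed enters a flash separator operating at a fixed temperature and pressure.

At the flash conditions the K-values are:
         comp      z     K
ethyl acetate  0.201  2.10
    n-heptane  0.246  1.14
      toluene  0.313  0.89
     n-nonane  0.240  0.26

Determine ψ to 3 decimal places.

ψ = 0.118

Rachford–Rice: g(ψ) = Σ zᵢ(Kᵢ−1)/(1+ψ(Kᵢ−1)) = 0.
Feasibility: ΣzᵢKᵢ = 1.044, Σzᵢ/Kᵢ = 1.586 — both > 1, two phases present.
Newton iteration, ψ⁰ = 0.4:
  ψ = 0.400: g = -0.1021, g' = -0.391 → ψ = 0.139
  ψ = 0.139: g = -0.0073, g' = -0.355 → ψ = 0.118
Converged at ψ = 0.118.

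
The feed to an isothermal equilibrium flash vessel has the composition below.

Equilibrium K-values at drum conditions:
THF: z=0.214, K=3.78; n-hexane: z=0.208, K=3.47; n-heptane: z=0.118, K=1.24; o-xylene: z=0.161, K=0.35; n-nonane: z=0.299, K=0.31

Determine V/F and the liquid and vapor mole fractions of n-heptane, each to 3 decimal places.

Rachford–Rice: g(V/F) = Σ zᵢ(Kᵢ−1)/(1+V/F(Kᵢ−1)) = 0.
Feasibility: ΣzᵢKᵢ = 1.826, Σzᵢ/Kᵢ = 1.636 — both > 1, two phases present.
Newton iteration, V/F⁰ = 0.5:
  V/F = 0.500: g = 0.0341, g' = -1.030 → V/F = 0.533
Converged at V/F = 0.533.
Compositions from xᵢ = zᵢ/(1+V/F(Kᵢ−1)), yᵢ = Kᵢxᵢ:
  THF: x = 0.086, y = 0.326
  n-hexane: x = 0.090, y = 0.312
  n-heptane: x = 0.105, y = 0.130
  o-xylene: x = 0.246, y = 0.086
  n-nonane: x = 0.473, y = 0.147

V/F = 0.533, x_n-heptane = 0.105, y_n-heptane = 0.130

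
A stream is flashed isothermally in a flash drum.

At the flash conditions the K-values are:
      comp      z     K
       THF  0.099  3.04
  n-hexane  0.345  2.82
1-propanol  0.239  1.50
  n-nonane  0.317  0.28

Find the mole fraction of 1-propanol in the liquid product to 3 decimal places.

x_1-propanol = 0.178

Material balance + equilibrium reduce to Σ zᵢ(Kᵢ−1)/(1+V/F(Kᵢ−1)) = 0.
g(0) = ΣzᵢKᵢ − 1 = 0.721 and g(1) = 1 − Σzᵢ/Kᵢ = -0.446, so a root lies in (0, 1).
Iterate (Newton) starting at V/F = 0.5:
  V/F = 0.500: g = 0.1677, g' = -0.854 → V/F = 0.696
  V/F = 0.696: g = -0.0088, g' = -0.987 → V/F = 0.687
Converged at V/F = 0.687.
Compositions from xᵢ = zᵢ/(1+V/F(Kᵢ−1)), yᵢ = Kᵢxᵢ:
  THF: x = 0.041, y = 0.125
  n-hexane: x = 0.153, y = 0.432
  1-propanol: x = 0.178, y = 0.267
  n-nonane: x = 0.628, y = 0.176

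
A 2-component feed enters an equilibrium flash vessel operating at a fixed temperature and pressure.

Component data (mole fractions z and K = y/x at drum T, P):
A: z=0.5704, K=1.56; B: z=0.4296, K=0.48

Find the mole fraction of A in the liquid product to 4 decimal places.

x_A = 0.4815

Let ψ = V/F and solve Σ zᵢ(Kᵢ−1)/(1+ψ(Kᵢ−1)) = 0.
Check two-phase: ΣzᵢKᵢ = 1.0960 > 1 and Σzᵢ/Kᵢ = 1.2606 > 1, so g(0) = 0.0960 > 0 and g(1) = -0.2606 < 0.
Iterate (Newton) starting at ψ = 0.5:
  ψ = 0.5000: g = -0.05233, g' = -0.3213 → ψ = 0.3371
  ψ = 0.3371: g = -0.00218, g' = -0.2974 → ψ = 0.3298
Converged at ψ = 0.3298.
Compositions from xᵢ = zᵢ/(1+ψ(Kᵢ−1)), yᵢ = Kᵢxᵢ:
  A: x = 0.4815, y = 0.7511
  B: x = 0.5185, y = 0.2489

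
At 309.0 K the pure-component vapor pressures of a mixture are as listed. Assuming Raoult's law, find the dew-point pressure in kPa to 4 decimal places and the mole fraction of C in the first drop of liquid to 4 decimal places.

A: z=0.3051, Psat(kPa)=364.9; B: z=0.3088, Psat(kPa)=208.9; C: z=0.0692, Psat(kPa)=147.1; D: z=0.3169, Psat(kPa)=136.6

At the dew point ψ → 1, so Σzᵢ/Kᵢ = 1 with Kᵢ = Pᵢˢᵃᵗ/P ⇒ 1/P = Σzᵢ/Pᵢˢᵃᵗ.
1/P = 0.3051/364.9 + 0.3088/208.9 + 0.0692/147.1 + 0.3169/136.6 = 0.0051047 ⇒ P = 195.8987 kPa
xᵢ = zᵢP/Pᵢˢᵃᵗ ⇒ x_C = 0.0692·195.8987/147.1 = 0.0922

Pdew = 195.8987 kPa, x_C = 0.0922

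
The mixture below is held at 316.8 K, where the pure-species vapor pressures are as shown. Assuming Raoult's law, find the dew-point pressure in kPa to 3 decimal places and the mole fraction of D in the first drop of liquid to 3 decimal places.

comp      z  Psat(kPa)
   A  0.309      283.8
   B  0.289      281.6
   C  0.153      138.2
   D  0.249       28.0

Pdew = 82.542 kPa, x_D = 0.734

At the dew point ψ → 1, so Σzᵢ/Kᵢ = 1 with Kᵢ = Pᵢˢᵃᵗ/P ⇒ 1/P = Σzᵢ/Pᵢˢᵃᵗ.
1/P = 0.309/283.8 + 0.289/281.6 + 0.153/138.2 + 0.249/28.0 = 0.012115 ⇒ P = 82.542 kPa
xᵢ = zᵢP/Pᵢˢᵃᵗ ⇒ x_D = 0.249·82.542/28.0 = 0.734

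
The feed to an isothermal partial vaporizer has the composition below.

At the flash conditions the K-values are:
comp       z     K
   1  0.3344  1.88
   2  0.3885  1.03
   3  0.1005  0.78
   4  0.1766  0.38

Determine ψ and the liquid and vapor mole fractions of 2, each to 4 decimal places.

ψ = 0.6145, x_2 = 0.3815, y_2 = 0.3929

Iterate (Newton) starting at ψ = 0.4:
  ψ = 0.4000: g = 0.05933, g' = -0.2679 → ψ = 0.6215
  ψ = 0.6215: g = -0.00206, g' = -0.2947 → ψ = 0.6145
Converged at ψ = 0.6145.
Compositions from xᵢ = zᵢ/(1+ψ(Kᵢ−1)), yᵢ = Kᵢxᵢ:
  1: x = 0.2170, y = 0.4080
  2: x = 0.3815, y = 0.3929
  3: x = 0.1162, y = 0.0906
  4: x = 0.2853, y = 0.1084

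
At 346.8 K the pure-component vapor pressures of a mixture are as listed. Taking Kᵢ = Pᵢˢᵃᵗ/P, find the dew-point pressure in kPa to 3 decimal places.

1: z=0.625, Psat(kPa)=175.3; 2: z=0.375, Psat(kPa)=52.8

At the dew point ψ → 1, so Σzᵢ/Kᵢ = 1 with Kᵢ = Pᵢˢᵃᵗ/P ⇒ 1/P = Σzᵢ/Pᵢˢᵃᵗ.
1/P = 0.625/175.3 + 0.375/52.8 = 0.010668 ⇒ P = 93.742 kPa

Pdew = 93.742 kPa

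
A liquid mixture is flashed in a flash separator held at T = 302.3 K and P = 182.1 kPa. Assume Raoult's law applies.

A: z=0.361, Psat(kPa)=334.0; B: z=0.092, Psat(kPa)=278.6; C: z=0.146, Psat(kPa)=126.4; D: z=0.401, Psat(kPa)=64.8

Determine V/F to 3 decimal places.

Raoult's law: Kᵢ = Pᵢˢᵃᵗ/P = Pᵢˢᵃᵗ/182.1.
  K_A = 334.0/182.1 = 1.83416, K_B = 278.6/182.1 = 1.52993, K_C = 126.4/182.1 = 0.69412, K_D = 64.8/182.1 = 0.35585
Material balance + equilibrium reduce to Σ zᵢ(Kᵢ−1)/(1+V/F(Kᵢ−1)) = 0.
g(0) = ΣzᵢKᵢ − 1 = 0.047 and g(1) = 1 − Σzᵢ/Kᵢ = -0.594, so a root lies in (0, 1).
Newton iteration, V/F⁰ = 0.55:
  V/F = 0.550: g = -0.2095, g' = -0.552 → V/F = 0.171
  V/F = 0.171: g = -0.0290, g' = -0.439 → V/F = 0.105
Converged at V/F = 0.105.

V/F = 0.105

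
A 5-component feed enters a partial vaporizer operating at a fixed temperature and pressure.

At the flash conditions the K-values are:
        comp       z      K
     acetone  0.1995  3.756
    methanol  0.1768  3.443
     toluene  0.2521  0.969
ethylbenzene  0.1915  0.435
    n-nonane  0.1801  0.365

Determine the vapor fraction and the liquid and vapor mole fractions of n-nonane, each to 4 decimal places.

ψ = 0.6362, x_n-nonane = 0.3022, y_n-nonane = 0.1103

Rachford–Rice: g(ψ) = Σ zᵢ(Kᵢ−1)/(1+ψ(Kᵢ−1)) = 0.
g(0) = ΣzᵢKᵢ − 1 = 0.7514 and g(1) = 1 − Σzᵢ/Kᵢ = -0.2983, so a root lies in (0, 1).
Iterate (Newton) starting at ψ = 0.52:
  ψ = 0.5200: g = 0.08432, g' = -0.7454 → ψ = 0.6331
  ψ = 0.6331: g = 0.00222, g' = -0.7153 → ψ = 0.6362
Converged at ψ = 0.6362.
Compositions from xᵢ = zᵢ/(1+ψ(Kᵢ−1)), yᵢ = Kᵢxᵢ:
  acetone: x = 0.0725, y = 0.2721
  methanol: x = 0.0692, y = 0.2383
  toluene: x = 0.2572, y = 0.2492
  ethylbenzene: x = 0.2990, y = 0.1301
  n-nonane: x = 0.3022, y = 0.1103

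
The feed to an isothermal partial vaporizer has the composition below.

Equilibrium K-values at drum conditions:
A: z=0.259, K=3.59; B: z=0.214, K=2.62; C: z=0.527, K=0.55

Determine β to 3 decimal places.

Iterate (Newton) starting at β = 0.33:
  β = 0.330: g = 0.3091, g' = -0.891 → β = 0.677
  β = 0.677: g = 0.0679, g' = -0.578 → β = 0.795
  β = 0.795: g = 0.0018, g' = -0.552 → β = 0.798
Converged at β = 0.798.

β = 0.798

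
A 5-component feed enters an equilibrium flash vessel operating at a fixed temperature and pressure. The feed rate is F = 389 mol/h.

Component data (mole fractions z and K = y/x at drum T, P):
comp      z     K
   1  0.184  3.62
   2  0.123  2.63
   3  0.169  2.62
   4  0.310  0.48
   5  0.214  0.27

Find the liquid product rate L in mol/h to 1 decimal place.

Rachford–Rice: g(V/F) = Σ zᵢ(Kᵢ−1)/(1+V/F(Kᵢ−1)) = 0.
Check two-phase: ΣzᵢKᵢ = 1.639 > 1 and Σzᵢ/Kᵢ = 1.601 > 1, so g(0) = 0.639 > 0 and g(1) = -0.601 < 0.
Newton iteration, V/F⁰ = 0.5:
  V/F = 0.500: g = 0.0066, g' = -0.907 → V/F = 0.507
Converged at V/F = 0.507.
Then V = V/F·F = 0.5072·389 = 197.3 mol/h and L = F − V = 191.7 mol/h.

L = 191.7 mol/h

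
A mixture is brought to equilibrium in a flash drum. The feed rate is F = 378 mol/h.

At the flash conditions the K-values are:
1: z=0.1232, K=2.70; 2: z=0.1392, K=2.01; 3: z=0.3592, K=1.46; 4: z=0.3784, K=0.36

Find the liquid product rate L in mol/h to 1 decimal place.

L = 199.5 mol/h

Material balance + equilibrium reduce to Σ zᵢ(Kᵢ−1)/(1+ψ(Kᵢ−1)) = 0.
Check two-phase: ΣzᵢKᵢ = 1.2731 > 1 and Σzᵢ/Kᵢ = 1.4120 > 1, so g(0) = 0.2731 > 0 and g(1) = -0.4120 < 0.
Newton iteration, ψ⁰ = 0.46:
  ψ = 0.4600: g = 0.00668, g' = -0.5414 → ψ = 0.4723
Converged at ψ = 0.4723.
Then V = ψ·F = 0.4723·378 = 178.5 mol/h and L = F − V = 199.5 mol/h.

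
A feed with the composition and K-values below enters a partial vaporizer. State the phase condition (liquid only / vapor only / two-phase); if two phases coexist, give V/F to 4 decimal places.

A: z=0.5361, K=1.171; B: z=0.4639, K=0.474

ΣzᵢKᵢ = 0.8477; Σzᵢ/Kᵢ = 1.4365.
Since ΣzᵢKᵢ < 1 the mixture is below its bubble point — single liquid phase.

liquid only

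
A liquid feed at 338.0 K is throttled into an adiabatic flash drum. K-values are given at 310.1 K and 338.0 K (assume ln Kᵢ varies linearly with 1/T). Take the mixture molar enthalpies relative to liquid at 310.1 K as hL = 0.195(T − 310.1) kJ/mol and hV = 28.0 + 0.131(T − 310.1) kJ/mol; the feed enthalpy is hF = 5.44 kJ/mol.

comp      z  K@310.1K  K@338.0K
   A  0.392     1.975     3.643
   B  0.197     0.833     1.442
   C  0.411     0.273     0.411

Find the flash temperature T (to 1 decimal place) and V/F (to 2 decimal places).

Adiabatic flash: solve Rachford–Rice at each trial T, then check hF = ψ·hV(T) + (1−ψ)·hL(T).
  T = 310.1 K: K = (1.975, 0.833, 0.273), RR gives ψ = 0.087, H_out = 2.434 kJ/mol
  T = 338.0 K: K = (3.643, 1.442, 0.411), RR gives ψ = 0.723, H_out = 24.403 kJ/mol
  T = 324.1 K: K = (2.721, 1.110, 0.338), RR gives ψ = 0.468, H_out = 15.423 kJ/mol
  T = 317.1 K: K = (2.326, 0.965, 0.305), RR gives ψ = 0.306, H_out = 9.784 kJ/mol
  T = 313.6 K: K = (2.145, 0.897, 0.289), RR gives ψ = 0.206, H_out = 6.403 kJ/mol
  T = 311.9 K: K = (2.061, 0.866, 0.281), RR gives ψ = 0.151, H_out = 4.562 kJ/mol
Linear interpolation between T = 311.9 (H_out = 4.562) and T = 313.6 (H_out = 6.403) on hF = 5.44 gives T ≈ 312.7 K, at which ψ = 0.18.

T = 312.7 K, V/F = 0.18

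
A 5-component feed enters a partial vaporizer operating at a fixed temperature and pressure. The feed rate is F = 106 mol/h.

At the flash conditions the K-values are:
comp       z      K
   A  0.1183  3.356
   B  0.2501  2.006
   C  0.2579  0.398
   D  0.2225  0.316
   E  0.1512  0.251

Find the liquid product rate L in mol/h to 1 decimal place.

L = 95.0 mol/h

Material balance + equilibrium reduce to Σ zᵢ(Kᵢ−1)/(1+V/F(Kᵢ−1)) = 0.
g(0) = ΣzᵢKᵢ − 1 = 0.1096 and g(1) = 1 − Σzᵢ/Kᵢ = -1.1144, so a root lies in (0, 1).
Newton iteration, V/F⁰ = 0.67:
  V/F = 0.6700: g = -0.51009, g' = -1.1481 → V/F = 0.2257
  V/F = 0.2257: g = -0.10895, g' = -0.8416 → V/F = 0.0963
  V/F = 0.0963: g = 0.00680, g' = -0.9698 → V/F = 0.1033
Converged at V/F = 0.1033.
Then V = V/F·F = 0.1033·106 = 11.0 mol/h and L = F − V = 95.0 mol/h.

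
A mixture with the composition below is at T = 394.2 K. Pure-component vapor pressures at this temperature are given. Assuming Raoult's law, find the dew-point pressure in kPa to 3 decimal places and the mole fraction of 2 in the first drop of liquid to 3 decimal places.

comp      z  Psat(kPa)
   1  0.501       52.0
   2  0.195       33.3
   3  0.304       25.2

Pdew = 36.292 kPa, x_2 = 0.213

At the dew point ψ → 1, so Σzᵢ/Kᵢ = 1 with Kᵢ = Pᵢˢᵃᵗ/P ⇒ 1/P = Σzᵢ/Pᵢˢᵃᵗ.
1/P = 0.501/52.0 + 0.195/33.3 + 0.304/25.2 = 0.027554 ⇒ P = 36.292 kPa
xᵢ = zᵢP/Pᵢˢᵃᵗ ⇒ x_2 = 0.195·36.292/33.3 = 0.213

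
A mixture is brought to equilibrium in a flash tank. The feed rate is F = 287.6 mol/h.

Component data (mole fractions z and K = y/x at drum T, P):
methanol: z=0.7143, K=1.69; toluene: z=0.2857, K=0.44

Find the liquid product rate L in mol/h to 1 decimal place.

L = 39.8 mol/h

Rachford–Rice: g(β) = Σ zᵢ(Kᵢ−1)/(1+β(Kᵢ−1)) = 0.
Check two-phase: ΣzᵢKᵢ = 1.3329 > 1 and Σzᵢ/Kᵢ = 1.0720 > 1, so g(0) = 0.3329 > 0 and g(1) = -0.0720 < 0.
Newton iteration, β⁰ = 0.55:
  β = 0.5500: g = 0.12608, g' = -0.3658 → β = 0.8947
  β = 0.8947: g = -0.01589, g' = -0.4898 → β = 0.8622
  β = 0.8622: g = -0.00035, g' = -0.4687 → β = 0.8615
Converged at β = 0.8615.
Then V = β·F = 0.8615·287.6 = 247.8 mol/h and L = F − V = 39.8 mol/h.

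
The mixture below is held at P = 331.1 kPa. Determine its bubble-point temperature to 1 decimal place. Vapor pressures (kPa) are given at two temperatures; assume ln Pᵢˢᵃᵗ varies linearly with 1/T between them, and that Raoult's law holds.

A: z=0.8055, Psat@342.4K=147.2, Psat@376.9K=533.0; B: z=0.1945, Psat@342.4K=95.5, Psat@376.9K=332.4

T = 365.4 K

Bubble-point temperature: ΣzᵢPᵢˢᵃᵗ(T) = P. Interpolate ln Pᵢˢᵃᵗ = aᵢ + bᵢ/T.
  T = 342.4 K: ΣzᵢPᵢˢᵃᵗ = 137.14 kPa
  T = 376.9 K: ΣzᵢPᵢˢᵃᵗ = 493.98 kPa
  T = 359.6 K: ΣzᵢPᵢˢᵃᵗ = 267.90 kPa
  T = 368.2 K: ΣzᵢPᵢˢᵃᵗ = 365.76 kPa
  T = 363.9 K: ΣzᵢPᵢˢᵃᵗ = 313.61 kPa
  T = 366.0 K: ΣzᵢPᵢˢᵃᵗ = 338.23 kPa
Interpolating between 363.9 K and 366.0 K gives T ≈ 365.4 K.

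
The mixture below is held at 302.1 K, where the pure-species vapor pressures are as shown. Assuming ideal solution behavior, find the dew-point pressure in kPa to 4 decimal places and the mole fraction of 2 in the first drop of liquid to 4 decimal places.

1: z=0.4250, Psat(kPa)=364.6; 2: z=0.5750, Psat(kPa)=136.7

Pdew = 186.1521 kPa, x_2 = 0.7830

At the dew point ψ → 1, so Σzᵢ/Kᵢ = 1 with Kᵢ = Pᵢˢᵃᵗ/P ⇒ 1/P = Σzᵢ/Pᵢˢᵃᵗ.
1/P = 0.4250/364.6 + 0.5750/136.7 = 0.0053720 ⇒ P = 186.1521 kPa
xᵢ = zᵢP/Pᵢˢᵃᵗ ⇒ x_2 = 0.5750·186.1521/136.7 = 0.7830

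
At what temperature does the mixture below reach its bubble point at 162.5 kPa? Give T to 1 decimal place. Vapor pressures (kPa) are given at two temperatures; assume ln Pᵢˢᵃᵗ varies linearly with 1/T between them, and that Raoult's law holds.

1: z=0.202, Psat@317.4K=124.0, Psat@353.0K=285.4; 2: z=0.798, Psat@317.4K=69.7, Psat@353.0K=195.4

T = 342.3 K

Bubble-point temperature: ΣzᵢPᵢˢᵃᵗ(T) = P. Interpolate ln Pᵢˢᵃᵗ = aᵢ + bᵢ/T.
  T = 317.4 K: ΣzᵢPᵢˢᵃᵗ = 80.67 kPa
  T = 353.0 K: ΣzᵢPᵢˢᵃᵗ = 213.58 kPa
  T = 335.2 K: ΣzᵢPᵢˢᵃᵗ = 134.56 kPa
  T = 344.1 K: ΣzᵢPᵢˢᵃᵗ = 170.51 kPa
  T = 339.6 K: ΣzᵢPᵢˢᵃᵗ = 151.50 kPa
  T = 341.9 K: ΣzᵢPᵢˢᵃᵗ = 160.99 kPa
  T = 343.0 K: ΣzᵢPᵢˢᵃᵗ = 165.70 kPa
Interpolating between 341.9 K and 343.0 K gives T ≈ 342.3 K.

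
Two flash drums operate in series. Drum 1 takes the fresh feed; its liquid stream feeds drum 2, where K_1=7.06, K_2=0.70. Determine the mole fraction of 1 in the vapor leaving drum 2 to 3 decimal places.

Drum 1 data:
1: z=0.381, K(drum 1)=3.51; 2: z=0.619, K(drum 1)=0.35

y_1 (drum 2) = 0.333

Drum 1:
Let ψ₁ = V/F and solve Σ zᵢ(Kᵢ−1)/(1+ψ₁(Kᵢ−1)) = 0.
Check two-phase: ΣzᵢKᵢ = 1.554 > 1 and Σzᵢ/Kᵢ = 1.877 > 1, so g(0) = 0.554 > 0 and g(1) = -0.877 < 0.
Newton iteration, ψ₁⁰ = 0.31:
  ψ₁ = 0.310: g = 0.0339, g' = -1.169 → ψ₁ = 0.339
  ψ₁ = 0.339: g = 0.0006, g' = -1.131 → ψ₁ = 0.340
Converged at ψ₁ = 0.340.
Drum-1 compositions:
  1: x = 0.206, y = 0.722
  2: x = 0.794, y = 0.278
Drum-2 feed = drum-1 liquid: z₂ = (0.2057, 0.7943).
Drum 2:
Material balance + equilibrium reduce to Σ zᵢ(Kᵢ−1)/(1+ψ₂(Kᵢ−1)) = 0.
g(0) = ΣzᵢKᵢ − 1 = 1.008 and g(1) = 1 − Σzᵢ/Kᵢ = -0.164, so a root lies in (0, 1).
Binary case is linear: z₁(K₁−1)(1+ψ₂(K₂−1)) + z₂(K₂−1)(1+ψ₂(K₁−1)) = 0
⇒ ψ₂ = [z₁(K₁−1)+z₂(K₂−1)] / [−(K₁−1)(K₂−1)] = 1.0082/1.8180 = 0.555
  1: x = 0.047, y = 0.333
  2: x = 0.953, y = 0.667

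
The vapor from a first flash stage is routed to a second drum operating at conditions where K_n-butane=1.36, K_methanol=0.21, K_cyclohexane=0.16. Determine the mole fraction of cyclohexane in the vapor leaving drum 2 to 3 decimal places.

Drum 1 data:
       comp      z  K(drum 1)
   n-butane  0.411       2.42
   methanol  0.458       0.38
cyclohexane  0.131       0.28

y_cyclohexane (drum 2) = 0.009

Drum 1:
Iterate (Newton) starting at ψ₁ = 0.51:
  ψ₁ = 0.510: g = -0.2258, g' = -0.825 → ψ₁ = 0.236
  ψ₁ = 0.236: g = -0.0093, g' = -0.805 → ψ₁ = 0.225
Converged at ψ₁ = 0.225.
Drum-1 compositions:
  n-butane: x = 0.312, y = 0.754
  methanol: x = 0.532, y = 0.202
  cyclohexane: x = 0.156, y = 0.044
Drum-2 feed = drum-1 vapor: z₂ = (0.7540, 0.2022, 0.0438).
Drum 2:
Material balance + equilibrium reduce to Σ zᵢ(Kᵢ−1)/(1+ψ₂(Kᵢ−1)) = 0.
Check two-phase: ΣzᵢKᵢ = 1.075 > 1 and Σzᵢ/Kᵢ = 1.791 > 1, so g(0) = 0.075 > 0 and g(1) = -0.791 < 0.
Iterate (Newton) starting at ψ₂ = 0.55:
  ψ₂ = 0.550: g = -0.1242, g' = -0.569 → ψ₂ = 0.332
  ψ₂ = 0.332: g = -0.0250, g' = -0.369 → ψ₂ = 0.264
  ψ₂ = 0.264: g = -0.0012, g' = -0.334 → ψ₂ = 0.260
Converged at ψ₂ = 0.260.
  n-butane: x = 0.689, y = 0.938
  methanol: x = 0.255, y = 0.053
  cyclohexane: x = 0.056, y = 0.009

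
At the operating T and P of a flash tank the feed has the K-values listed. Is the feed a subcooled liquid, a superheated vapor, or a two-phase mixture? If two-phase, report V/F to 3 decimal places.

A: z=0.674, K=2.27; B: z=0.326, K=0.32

ΣzᵢKᵢ = 1.634; Σzᵢ/Kᵢ = 1.316.
Both exceed 1, so a two-phase solution exists.
Material balance + equilibrium reduce to Σ zᵢ(Kᵢ−1)/(1+ψ(Kᵢ−1)) = 0.
Newton–Raphson from ψ = 0.5:
  ψ = 0.500: g = 0.1877, g' = -0.753 → ψ = 0.749
  ψ = 0.749: g = -0.0134, g' = -0.912 → ψ = 0.735
  ψ = 0.735: g = -0.0001, g' = -0.893 → ψ = 0.734
Converged at ψ = 0.734.

two-phase, V/F = 0.734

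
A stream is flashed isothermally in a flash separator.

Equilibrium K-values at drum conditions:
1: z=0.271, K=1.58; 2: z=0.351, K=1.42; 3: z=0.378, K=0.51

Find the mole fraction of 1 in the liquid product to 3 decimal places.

Iterate (Newton) starting at ψ = 0.66:
  ψ = 0.660: g = -0.0447, g' = -0.284 → ψ = 0.503
  ψ = 0.503: g = -0.0023, g' = -0.257 → ψ = 0.494
Converged at ψ = 0.494.
Compositions from xᵢ = zᵢ/(1+ψ(Kᵢ−1)), yᵢ = Kᵢxᵢ:
  1: x = 0.211, y = 0.333
  2: x = 0.291, y = 0.413
  3: x = 0.499, y = 0.254

x_1 = 0.211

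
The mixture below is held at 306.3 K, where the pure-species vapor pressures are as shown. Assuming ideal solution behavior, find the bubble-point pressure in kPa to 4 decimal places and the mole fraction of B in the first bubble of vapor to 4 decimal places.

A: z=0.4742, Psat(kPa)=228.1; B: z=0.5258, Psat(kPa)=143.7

At the bubble point ψ → 0, so ΣzᵢKᵢ = 1 with Kᵢ = Pᵢˢᵃᵗ/P ⇒ P = ΣzᵢPᵢˢᵃᵗ.
P = 0.4742·228.1 + 0.5258·143.7 = 183.7225 kPa
yᵢ = zᵢPᵢˢᵃᵗ/P ⇒ y_B = 0.5258·143.7/183.7225 = 0.4113

Pbub = 183.7225 kPa, y_B = 0.4113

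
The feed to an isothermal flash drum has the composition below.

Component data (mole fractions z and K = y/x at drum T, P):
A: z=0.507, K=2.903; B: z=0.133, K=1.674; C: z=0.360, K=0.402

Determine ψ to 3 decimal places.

ψ = 0.835

Material balance + equilibrium reduce to Σ zᵢ(Kᵢ−1)/(1+ψ(Kᵢ−1)) = 0.
g(0) = ΣzᵢKᵢ − 1 = 0.839 and g(1) = 1 − Σzᵢ/Kᵢ = -0.150, so a root lies in (0, 1).
Iterate (Newton) starting at ψ = 0.5:
  ψ = 0.500: g = 0.2543, g' = -0.778 → ψ = 0.827
  ψ = 0.827: g = 0.0065, g' = -0.806 → ψ = 0.835
Converged at ψ = 0.835.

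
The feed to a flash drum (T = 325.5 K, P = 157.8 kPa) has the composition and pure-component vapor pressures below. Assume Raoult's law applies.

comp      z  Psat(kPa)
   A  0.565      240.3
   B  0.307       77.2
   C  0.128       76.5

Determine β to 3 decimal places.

Raoult's law: Kᵢ = Pᵢˢᵃᵗ/P = Pᵢˢᵃᵗ/157.8.
  K_A = 240.3/157.8 = 1.52281, K_B = 77.2/157.8 = 0.48923, K_C = 76.5/157.8 = 0.48479
Iterate (Newton) starting at β = 0.44:
  β = 0.440: g = -0.0474, g' = -0.292 → β = 0.278
  β = 0.278: g = -0.0018, g' = -0.273 → β = 0.271
Converged at β = 0.271.

β = 0.271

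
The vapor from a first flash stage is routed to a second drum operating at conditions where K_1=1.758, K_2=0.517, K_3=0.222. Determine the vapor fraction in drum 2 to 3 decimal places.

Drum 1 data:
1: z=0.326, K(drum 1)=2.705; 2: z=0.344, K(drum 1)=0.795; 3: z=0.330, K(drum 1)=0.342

V/F (drum 2) = 0.374

Drum 1:
Rachford–Rice: g(ψ₁) = Σ zᵢ(Kᵢ−1)/(1+ψ₁(Kᵢ−1)) = 0.
Check two-phase: ΣzᵢKᵢ = 1.268 > 1 and Σzᵢ/Kᵢ = 1.518 > 1, so g(0) = 0.268 > 0 and g(1) = -0.518 < 0.
Iterate (Newton) starting at ψ₁ = 0.56:
  ψ₁ = 0.560: g = -0.1392, g' = -0.625 → ψ₁ = 0.337
  ψ₁ = 0.337: g = -0.0019, g' = -0.635 → ψ₁ = 0.334
Converged at ψ₁ = 0.334.
Drum-1 compositions:
  1: x = 0.208, y = 0.562
  2: x = 0.369, y = 0.294
  3: x = 0.423, y = 0.145
Drum-2 feed = drum-1 vapor: z₂ = (0.5617, 0.2936, 0.1447).
Drum 2:
Rachford–Rice: g(ψ₂) = Σ zᵢ(Kᵢ−1)/(1+ψ₂(Kᵢ−1)) = 0.
Check two-phase: ΣzᵢKᵢ = 1.171 > 1 and Σzᵢ/Kᵢ = 1.539 > 1, so g(0) = 0.171 > 0 and g(1) = -0.539 < 0.
Newton iteration, ψ₂⁰ = 0.5:
  ψ₂ = 0.500: g = -0.0624, g' = -0.523 → ψ₂ = 0.381
  ψ₂ = 0.381: g = -0.0033, g' = -0.474 → ψ₂ = 0.374
Converged at ψ₂ = 0.374.
  1: x = 0.438, y = 0.769
  2: x = 0.358, y = 0.185
  3: x = 0.204, y = 0.045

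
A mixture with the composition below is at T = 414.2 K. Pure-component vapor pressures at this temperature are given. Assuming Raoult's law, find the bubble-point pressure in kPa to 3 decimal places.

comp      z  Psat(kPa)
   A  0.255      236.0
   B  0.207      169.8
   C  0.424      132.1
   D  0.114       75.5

Pbub = 159.946 kPa

At the bubble point ψ → 0, so ΣzᵢKᵢ = 1 with Kᵢ = Pᵢˢᵃᵗ/P ⇒ P = ΣzᵢPᵢˢᵃᵗ.
P = 0.255·236.0 + 0.207·169.8 + 0.424·132.1 + 0.114·75.5 = 159.946 kPa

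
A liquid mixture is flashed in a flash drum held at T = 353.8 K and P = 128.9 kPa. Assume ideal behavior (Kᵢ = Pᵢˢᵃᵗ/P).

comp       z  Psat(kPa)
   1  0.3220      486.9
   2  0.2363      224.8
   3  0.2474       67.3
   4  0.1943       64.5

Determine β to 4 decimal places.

β = 0.8603

Raoult's law: Kᵢ = Pᵢˢᵃᵗ/P = Pᵢˢᵃᵗ/128.9.
  K_1 = 486.9/128.9 = 3.777347, K_2 = 224.8/128.9 = 1.743988, K_3 = 67.3/128.9 = 0.522110, K_4 = 64.5/128.9 = 0.500388
Material balance + equilibrium reduce to Σ zᵢ(Kᵢ−1)/(1+β(Kᵢ−1)) = 0.
Check two-phase: ΣzᵢKᵢ = 1.8548 > 1 and Σzᵢ/Kᵢ = 1.0829 > 1, so g(0) = 0.8548 > 0 and g(1) = -0.0829 < 0.
Newton–Raphson from β = 0.33:
  β = 0.3300: g = 0.35117, g' = -0.9097 → β = 0.7160
  β = 0.7160: g = 0.08306, g' = -0.5819 → β = 0.8588
  β = 0.8588: g = 0.00091, g' = -0.5768 → β = 0.8603
Converged at β = 0.8603.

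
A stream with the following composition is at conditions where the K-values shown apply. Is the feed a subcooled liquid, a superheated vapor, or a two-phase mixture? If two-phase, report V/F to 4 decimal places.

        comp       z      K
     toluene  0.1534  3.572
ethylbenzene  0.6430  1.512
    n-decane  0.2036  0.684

superheated vapor

ΣzᵢKᵢ = 1.6594; Σzᵢ/Kᵢ = 0.7659.
Since Σzᵢ/Kᵢ < 1 the mixture is above its dew point — single vapor phase.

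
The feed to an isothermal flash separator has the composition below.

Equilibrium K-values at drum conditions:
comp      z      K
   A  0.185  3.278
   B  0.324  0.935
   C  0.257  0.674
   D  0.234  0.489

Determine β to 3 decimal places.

β = 0.289

Iterate (Newton) starting at β = 0.44:
  β = 0.440: g = -0.0633, g' = -0.380 → β = 0.273
  β = 0.273: g = 0.0073, g' = -0.481 → β = 0.289
Converged at β = 0.289.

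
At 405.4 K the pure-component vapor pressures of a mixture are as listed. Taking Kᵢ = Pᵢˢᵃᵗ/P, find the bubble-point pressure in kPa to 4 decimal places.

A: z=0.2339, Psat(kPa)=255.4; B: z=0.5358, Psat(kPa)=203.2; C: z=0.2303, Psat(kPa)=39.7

Pbub = 177.7555 kPa

At the bubble point ψ → 0, so ΣzᵢKᵢ = 1 with Kᵢ = Pᵢˢᵃᵗ/P ⇒ P = ΣzᵢPᵢˢᵃᵗ.
P = 0.2339·255.4 + 0.5358·203.2 + 0.2303·39.7 = 177.7555 kPa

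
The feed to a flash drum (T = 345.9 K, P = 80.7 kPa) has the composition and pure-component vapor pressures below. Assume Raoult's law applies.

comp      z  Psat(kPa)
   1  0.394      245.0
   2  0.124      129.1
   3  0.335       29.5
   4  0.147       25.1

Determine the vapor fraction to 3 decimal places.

ψ = 0.487

Raoult's law: Kᵢ = Pᵢˢᵃᵗ/P = Pᵢˢᵃᵗ/80.7.
  K_1 = 245.0/80.7 = 3.03594, K_2 = 129.1/80.7 = 1.59975, K_3 = 29.5/80.7 = 0.36555, K_4 = 25.1/80.7 = 0.31103
Newton iteration, ψ⁰ = 0.58:
  ψ = 0.580: g = -0.0820, g' = -0.899 → ψ = 0.489
  ψ = 0.489: g = -0.0012, g' = -0.879 → ψ = 0.487
Converged at ψ = 0.487.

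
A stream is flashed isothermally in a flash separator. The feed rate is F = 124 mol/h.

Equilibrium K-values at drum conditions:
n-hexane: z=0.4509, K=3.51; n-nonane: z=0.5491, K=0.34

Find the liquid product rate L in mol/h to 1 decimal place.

L = 66.4 mol/h

Let ψ = V/F and solve Σ zᵢ(Kᵢ−1)/(1+ψ(Kᵢ−1)) = 0.
Feasibility: ΣzᵢKᵢ = 1.7694, Σzᵢ/Kᵢ = 1.7435 — both > 1, two phases present.
Binary case is linear: z₁(K₁−1)(1+ψ(K₂−1)) + z₂(K₂−1)(1+ψ(K₁−1)) = 0
⇒ ψ = [z₁(K₁−1)+z₂(K₂−1)] / [−(K₁−1)(K₂−1)] = 0.76935/1.65660 = 0.4644
Then V = ψ·F = 0.4644·124 = 57.6 mol/h and L = F − V = 66.4 mol/h.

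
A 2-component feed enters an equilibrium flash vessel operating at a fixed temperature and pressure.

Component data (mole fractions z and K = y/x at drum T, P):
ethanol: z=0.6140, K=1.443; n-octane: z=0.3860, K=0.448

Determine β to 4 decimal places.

β = 0.2410

Material balance + equilibrium reduce to Σ zᵢ(Kᵢ−1)/(1+β(Kᵢ−1)) = 0.
Check two-phase: ΣzᵢKᵢ = 1.0589 > 1 and Σzᵢ/Kᵢ = 1.2871 > 1, so g(0) = 0.0589 > 0 and g(1) = -0.2871 < 0.
Newton iteration, β⁰ = 0.5:
  β = 0.5000: g = -0.07162, g' = -0.3051 → β = 0.2653
  β = 0.2653: g = -0.00623, g' = -0.2579 → β = 0.2411
  β = 0.2411: g = -0.00004, g' = -0.2549 → β = 0.2410
Converged at β = 0.2410.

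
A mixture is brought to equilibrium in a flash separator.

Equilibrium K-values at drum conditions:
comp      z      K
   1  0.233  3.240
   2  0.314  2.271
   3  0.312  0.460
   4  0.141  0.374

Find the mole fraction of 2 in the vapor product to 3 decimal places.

y_2 = 0.382

Let ψ = V/F and solve Σ zᵢ(Kᵢ−1)/(1+ψ(Kᵢ−1)) = 0.
g(0) = ΣzᵢKᵢ − 1 = 0.664 and g(1) = 1 − Σzᵢ/Kᵢ = -0.265, so a root lies in (0, 1).
Newton–Raphson from ψ = 0.37:
  ψ = 0.370: g = 0.2314, g' = -0.820 → ψ = 0.652
  ψ = 0.652: g = 0.0210, g' = -0.719 → ψ = 0.681
Converged at ψ = 0.681.
Compositions from xᵢ = zᵢ/(1+ψ(Kᵢ−1)), yᵢ = Kᵢxᵢ:
  1: x = 0.092, y = 0.299
  2: x = 0.168, y = 0.382
  3: x = 0.494, y = 0.227
  4: x = 0.246, y = 0.092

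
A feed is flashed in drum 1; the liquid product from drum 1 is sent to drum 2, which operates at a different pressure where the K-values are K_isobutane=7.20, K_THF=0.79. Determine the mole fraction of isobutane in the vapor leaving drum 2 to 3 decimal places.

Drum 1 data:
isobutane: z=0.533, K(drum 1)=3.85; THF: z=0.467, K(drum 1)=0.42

Drum 1:
Rachford–Rice: g(ψ₁) = Σ zᵢ(Kᵢ−1)/(1+ψ₁(Kᵢ−1)) = 0.
Feasibility: ΣzᵢKᵢ = 2.248, Σzᵢ/Kᵢ = 1.250 — both > 1, two phases present.
Newton–Raphson from ψ₁ = 0.5:
  ψ₁ = 0.500: g = 0.2449, g' = -1.048 → ψ₁ = 0.734
  ψ₁ = 0.734: g = 0.0199, g' = -0.929 → ψ₁ = 0.755
Converged at ψ₁ = 0.755.
Drum-1 compositions:
  isobutane: x = 0.169, y = 0.651
  THF: x = 0.831, y = 0.349
Drum-2 feed = drum-1 liquid: z₂ = (0.1691, 0.8309).
Drum 2:
Material balance + equilibrium reduce to Σ zᵢ(Kᵢ−1)/(1+ψ₂(Kᵢ−1)) = 0.
Check two-phase: ΣzᵢKᵢ = 1.874 > 1 and Σzᵢ/Kᵢ = 1.075 > 1, so g(0) = 0.874 > 0 and g(1) = -0.075 < 0.
Iterate (Newton) starting at ψ₂ = 0.51:
  ψ₂ = 0.510: g = 0.0565, g' = -0.421 → ψ₂ = 0.644
  ψ₂ = 0.644: g = 0.0082, g' = -0.310 → ψ₂ = 0.670
  ψ₂ = 0.670: g = 0.0002, g' = -0.294 → ψ₂ = 0.671
Converged at ψ₂ = 0.671.
  isobutane: x = 0.033, y = 0.236
  THF: x = 0.967, y = 0.764

y_isobutane (drum 2) = 0.236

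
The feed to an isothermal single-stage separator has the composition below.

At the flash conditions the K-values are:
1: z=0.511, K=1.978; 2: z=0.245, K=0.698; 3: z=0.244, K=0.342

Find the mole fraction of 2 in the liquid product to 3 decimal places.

Rachford–Rice: g(V/F) = Σ zᵢ(Kᵢ−1)/(1+V/F(Kᵢ−1)) = 0.
g(0) = ΣzᵢKᵢ − 1 = 0.265 and g(1) = 1 − Σzᵢ/Kᵢ = -0.323, so a root lies in (0, 1).
Iterate (Newton) starting at V/F = 0.5:
  V/F = 0.500: g = 0.0092, g' = -0.486 → V/F = 0.519
Converged at V/F = 0.519.
Compositions from xᵢ = zᵢ/(1+V/F(Kᵢ−1)), yᵢ = Kᵢxᵢ:
  1: x = 0.339, y = 0.671
  2: x = 0.291, y = 0.203
  3: x = 0.370, y = 0.127

x_2 = 0.291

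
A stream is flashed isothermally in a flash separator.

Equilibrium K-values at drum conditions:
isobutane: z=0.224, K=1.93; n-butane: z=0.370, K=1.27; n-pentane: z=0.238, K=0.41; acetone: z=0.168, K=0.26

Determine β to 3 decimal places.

β = 0.111

Newton iteration, β⁰ = 0.5:
  β = 0.500: g = -0.1663, g' = -0.510 → β = 0.174
  β = 0.174: g = -0.0243, g' = -0.392 → β = 0.112
  β = 0.112: g = -0.0001, g' = -0.389 → β = 0.111
Converged at β = 0.111.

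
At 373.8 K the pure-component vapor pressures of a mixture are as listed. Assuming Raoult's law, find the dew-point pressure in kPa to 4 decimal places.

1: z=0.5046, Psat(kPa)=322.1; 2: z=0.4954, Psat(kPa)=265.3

At the dew point ψ → 1, so Σzᵢ/Kᵢ = 1 with Kᵢ = Pᵢˢᵃᵗ/P ⇒ 1/P = Σzᵢ/Pᵢˢᵃᵗ.
1/P = 0.5046/322.1 + 0.4954/265.3 = 0.0034339 ⇒ P = 291.2129 kPa

Pdew = 291.2129 kPa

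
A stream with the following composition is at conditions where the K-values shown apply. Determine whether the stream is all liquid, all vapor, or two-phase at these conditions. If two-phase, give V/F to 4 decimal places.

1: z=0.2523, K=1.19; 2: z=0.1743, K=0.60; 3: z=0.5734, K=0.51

all liquid

ΣzᵢKᵢ = 0.6973; Σzᵢ/Kᵢ = 1.6268.
Since ΣzᵢKᵢ < 1 the mixture is below its bubble point — single liquid phase.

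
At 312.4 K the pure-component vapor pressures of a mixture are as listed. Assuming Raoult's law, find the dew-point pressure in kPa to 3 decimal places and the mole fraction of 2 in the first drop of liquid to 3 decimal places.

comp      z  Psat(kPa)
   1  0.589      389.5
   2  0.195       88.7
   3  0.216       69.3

Pdew = 146.466 kPa, x_2 = 0.322

At the dew point ψ → 1, so Σzᵢ/Kᵢ = 1 with Kᵢ = Pᵢˢᵃᵗ/P ⇒ 1/P = Σzᵢ/Pᵢˢᵃᵗ.
1/P = 0.589/389.5 + 0.195/88.7 + 0.216/69.3 = 0.006827 ⇒ P = 146.466 kPa
xᵢ = zᵢP/Pᵢˢᵃᵗ ⇒ x_2 = 0.195·146.466/88.7 = 0.322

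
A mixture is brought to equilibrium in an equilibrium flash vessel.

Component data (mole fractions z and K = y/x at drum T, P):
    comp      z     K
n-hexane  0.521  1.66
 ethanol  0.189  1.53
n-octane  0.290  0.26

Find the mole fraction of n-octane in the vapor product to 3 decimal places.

y_n-octane = 0.119

Rachford–Rice: g(β) = Σ zᵢ(Kᵢ−1)/(1+β(Kᵢ−1)) = 0.
Feasibility: ΣzᵢKᵢ = 1.229, Σzᵢ/Kᵢ = 1.553 — both > 1, two phases present.
Newton–Raphson from β = 0.65:
  β = 0.650: g = -0.0984, g' = -0.730 → β = 0.515
  β = 0.515: g = -0.0116, g' = -0.574 → β = 0.495
Converged at β = 0.495.
Compositions from xᵢ = zᵢ/(1+β(Kᵢ−1)), yᵢ = Kᵢxᵢ:
  n-hexane: x = 0.393, y = 0.652
  ethanol: x = 0.150, y = 0.229
  n-octane: x = 0.458, y = 0.119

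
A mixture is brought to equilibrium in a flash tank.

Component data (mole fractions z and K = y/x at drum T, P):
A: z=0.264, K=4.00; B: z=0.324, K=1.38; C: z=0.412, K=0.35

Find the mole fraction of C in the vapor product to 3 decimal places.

y_C = 0.220

Newton iteration, ψ⁰ = 0.66:
  ψ = 0.660: g = -0.1048, g' = -0.831 → ψ = 0.534
  ψ = 0.534: g = -0.0034, g' = -0.792 → ψ = 0.530
Converged at ψ = 0.530.
Compositions from xᵢ = zᵢ/(1+ψ(Kᵢ−1)), yᵢ = Kᵢxᵢ:
  A: x = 0.102, y = 0.408
  B: x = 0.270, y = 0.372
  C: x = 0.628, y = 0.220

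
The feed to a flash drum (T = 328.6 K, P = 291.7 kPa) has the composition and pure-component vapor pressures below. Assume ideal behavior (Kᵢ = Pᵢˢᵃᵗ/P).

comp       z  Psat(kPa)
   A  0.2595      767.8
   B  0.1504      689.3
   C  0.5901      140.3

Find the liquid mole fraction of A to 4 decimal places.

Raoult's law: Kᵢ = Pᵢˢᵃᵗ/P = Pᵢˢᵃᵗ/291.7.
  K_A = 767.8/291.7 = 2.632156, K_B = 689.3/291.7 = 2.363044, K_C = 140.3/291.7 = 0.480974
Material balance + equilibrium reduce to Σ zᵢ(Kᵢ−1)/(1+ψ(Kᵢ−1)) = 0.
Feasibility: ΣzᵢKᵢ = 1.3223, Σzᵢ/Kᵢ = 1.3891 — both > 1, two phases present.
Newton–Raphson from ψ = 0.5:
  ψ = 0.5000: g = -0.05848, g' = -0.5983 → ψ = 0.4023
  ψ = 0.4023: g = 0.00099, g' = -0.6224 → ψ = 0.4038
Converged at ψ = 0.4038.
Compositions from xᵢ = zᵢ/(1+ψ(Kᵢ−1)), yᵢ = Kᵢxᵢ:
  A: x = 0.1564, y = 0.4117
  B: x = 0.0970, y = 0.2292
  C: x = 0.7466, y = 0.3591

x_A = 0.1564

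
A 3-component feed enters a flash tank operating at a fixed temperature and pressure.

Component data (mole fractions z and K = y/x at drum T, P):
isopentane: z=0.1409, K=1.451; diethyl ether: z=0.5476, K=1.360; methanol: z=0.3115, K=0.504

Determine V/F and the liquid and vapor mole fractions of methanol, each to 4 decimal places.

Iterate (Newton) starting at V/F = 0.5:
  V/F = 0.5000: g = 0.01346, g' = -0.2056 → V/F = 0.5655
  V/F = 0.5655: g = -0.00031, g' = -0.2152 → V/F = 0.5641
Converged at V/F = 0.5641.
Compositions from xᵢ = zᵢ/(1+V/F(Kᵢ−1)), yᵢ = Kᵢxᵢ:
  isopentane: x = 0.1123, y = 0.1630
  diethyl ether: x = 0.4552, y = 0.6190
  methanol: x = 0.4325, y = 0.2180

V/F = 0.5641, x_methanol = 0.4325, y_methanol = 0.2180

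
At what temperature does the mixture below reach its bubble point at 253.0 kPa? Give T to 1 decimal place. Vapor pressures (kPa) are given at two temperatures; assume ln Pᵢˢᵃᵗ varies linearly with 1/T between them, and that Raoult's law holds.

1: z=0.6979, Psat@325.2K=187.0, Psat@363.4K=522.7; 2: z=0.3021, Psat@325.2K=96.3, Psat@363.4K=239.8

T = 341.6 K

Bubble-point temperature: ΣzᵢPᵢˢᵃᵗ(T) = P. Interpolate ln Pᵢˢᵃᵗ = aᵢ + bᵢ/T.
  T = 325.2 K: ΣzᵢPᵢˢᵃᵗ = 159.60 kPa
  T = 363.4 K: ΣzᵢPᵢˢᵃᵗ = 437.24 kPa
  T = 344.3 K: ΣzᵢPᵢˢᵃᵗ = 271.59 kPa
  T = 334.8 K: ΣzᵢPᵢˢᵃᵗ = 210.06 kPa
  T = 339.6 K: ΣzᵢPᵢˢᵃᵗ = 239.60 kPa
  T = 342.0 K: ΣzᵢPᵢˢᵃᵗ = 255.54 kPa
Interpolating between 339.6 K and 342.0 K gives T ≈ 341.6 K.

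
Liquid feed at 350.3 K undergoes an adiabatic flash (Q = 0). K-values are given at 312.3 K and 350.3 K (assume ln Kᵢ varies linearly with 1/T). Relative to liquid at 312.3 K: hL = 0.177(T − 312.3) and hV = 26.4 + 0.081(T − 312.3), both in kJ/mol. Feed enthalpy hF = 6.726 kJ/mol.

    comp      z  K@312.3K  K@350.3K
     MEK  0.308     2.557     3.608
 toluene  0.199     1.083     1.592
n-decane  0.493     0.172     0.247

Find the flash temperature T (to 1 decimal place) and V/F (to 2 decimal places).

T = 323.6 K, V/F = 0.19

Adiabatic flash: solve Rachford–Rice at each trial T, then check hF = ψ·hV(T) + (1−ψ)·hL(T).
  T = 312.3 K: K = (2.557, 1.083, 0.172), RR gives ψ = 0.086, H_out = 2.266 kJ/mol
  T = 350.3 K: K = (3.608, 1.592, 0.247), RR gives ψ = 0.362, H_out = 14.959 kJ/mol
  T = 331.3 K: K = (3.068, 1.328, 0.208), RR gives ψ = 0.244, H_out = 9.356 kJ/mol
  T = 321.8 K: K = (2.808, 1.203, 0.190), RR gives ψ = 0.172, H_out = 6.058 kJ/mol
  T = 326.6 K: K = (2.938, 1.265, 0.199), RR gives ψ = 0.210, H_out = 7.776 kJ/mol
  T = 324.2 K: K = (2.873, 1.234, 0.194), RR gives ψ = 0.191, H_out = 6.931 kJ/mol
Linear interpolation between T = 321.8 (H_out = 6.058) and T = 324.2 (H_out = 6.931) on hF = 6.726 gives T ≈ 323.6 K, at which ψ = 0.19.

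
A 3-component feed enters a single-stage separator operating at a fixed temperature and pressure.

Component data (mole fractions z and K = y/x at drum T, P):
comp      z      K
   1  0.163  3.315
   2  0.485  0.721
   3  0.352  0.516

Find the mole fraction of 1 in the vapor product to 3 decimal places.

Newton–Raphson from ψ = 0.48:
  ψ = 0.480: g = -0.1994, g' = -0.386 → ψ = 0.000
  ψ = 0.000: g = 0.0717, g' = -0.994 → ψ = 0.072
  ψ = 0.072: g = 0.0087, g' = -0.769 → ψ = 0.083
  ψ = 0.083: g = 0.0002, g' = -0.743 → ψ = 0.084
Converged at ψ = 0.084.
Compositions from xᵢ = zᵢ/(1+ψ(Kᵢ−1)), yᵢ = Kᵢxᵢ:
  1: x = 0.137, y = 0.453
  2: x = 0.497, y = 0.358
  3: x = 0.367, y = 0.189

y_1 = 0.453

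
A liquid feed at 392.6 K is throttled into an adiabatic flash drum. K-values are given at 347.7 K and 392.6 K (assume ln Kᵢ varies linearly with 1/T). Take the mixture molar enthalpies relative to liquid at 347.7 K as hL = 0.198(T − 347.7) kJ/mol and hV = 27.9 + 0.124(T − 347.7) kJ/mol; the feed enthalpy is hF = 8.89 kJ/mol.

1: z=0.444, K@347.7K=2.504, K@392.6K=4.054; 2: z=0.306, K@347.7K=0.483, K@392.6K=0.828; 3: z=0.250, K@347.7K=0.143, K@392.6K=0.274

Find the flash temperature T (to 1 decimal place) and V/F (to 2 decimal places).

T = 349.7 K, V/F = 0.31

Adiabatic flash: solve Rachford–Rice at each trial T, then check hF = ψ·hV(T) + (1−ψ)·hL(T).
  T = 347.7 K: K = (2.504, 0.483, 0.143), RR gives ψ = 0.283, H_out = 7.903 kJ/mol
  T = 392.6 K: K = (4.054, 0.828, 0.274), RR gives ψ = 0.703, H_out = 26.176 kJ/mol
  T = 370.1 K: K = (3.231, 0.642, 0.202), RR gives ψ = 0.503, H_out = 17.633 kJ/mol
  T = 358.9 K: K = (2.856, 0.560, 0.171), RR gives ψ = 0.399, H_out = 13.021 kJ/mol
  T = 353.3 K: K = (2.677, 0.520, 0.156), RR gives ψ = 0.343, H_out = 10.546 kJ/mol
  T = 350.5 K: K = (2.590, 0.502, 0.150), RR gives ψ = 0.314, H_out = 9.248 kJ/mol
  T = 349.1 K: K = (2.547, 0.492, 0.146), RR gives ψ = 0.299, H_out = 8.582 kJ/mol
Linear interpolation between T = 349.1 (H_out = 8.582) and T = 350.5 (H_out = 9.248) on hF = 8.89 gives T ≈ 349.7 K, at which ψ = 0.31.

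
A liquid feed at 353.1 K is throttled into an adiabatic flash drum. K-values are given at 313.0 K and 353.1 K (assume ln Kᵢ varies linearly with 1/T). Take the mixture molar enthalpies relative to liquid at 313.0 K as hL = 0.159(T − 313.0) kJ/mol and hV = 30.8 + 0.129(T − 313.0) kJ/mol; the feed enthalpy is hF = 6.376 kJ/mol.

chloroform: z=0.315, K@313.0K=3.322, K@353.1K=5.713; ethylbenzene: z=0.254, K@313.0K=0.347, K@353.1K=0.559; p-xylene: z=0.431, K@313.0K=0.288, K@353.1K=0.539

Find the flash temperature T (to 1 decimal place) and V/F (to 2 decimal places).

T = 316.2 K, V/F = 0.19

Adiabatic flash: solve Rachford–Rice at each trial T, then check hF = ψ·hV(T) + (1−ψ)·hL(T).
  T = 313.0 K: K = (3.322, 0.347, 0.288), RR gives ψ = 0.161, H_out = 4.969 kJ/mol
  T = 353.1 K: K = (5.713, 0.559, 0.539), RR gives ψ = 0.549, H_out = 22.625 kJ/mol
  T = 333.1 K: K = (4.431, 0.447, 0.402), RR gives ψ = 0.342, H_out = 13.522 kJ/mol
  T = 323.1 K: K = (3.857, 0.396, 0.342), RR gives ψ = 0.254, H_out = 9.347 kJ/mol
  T = 318.1 K: K = (3.586, 0.371, 0.315), RR gives ψ = 0.209, H_out = 7.220 kJ/mol
  T = 315.6 K: K = (3.455, 0.359, 0.301), RR gives ψ = 0.186, H_out = 6.130 kJ/mol
  T = 316.9 K: K = (3.523, 0.365, 0.308), RR gives ψ = 0.198, H_out = 6.699 kJ/mol
Linear interpolation between T = 315.6 (H_out = 6.130) and T = 316.9 (H_out = 6.699) on hF = 6.376 gives T ≈ 316.2 K, at which ψ = 0.19.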